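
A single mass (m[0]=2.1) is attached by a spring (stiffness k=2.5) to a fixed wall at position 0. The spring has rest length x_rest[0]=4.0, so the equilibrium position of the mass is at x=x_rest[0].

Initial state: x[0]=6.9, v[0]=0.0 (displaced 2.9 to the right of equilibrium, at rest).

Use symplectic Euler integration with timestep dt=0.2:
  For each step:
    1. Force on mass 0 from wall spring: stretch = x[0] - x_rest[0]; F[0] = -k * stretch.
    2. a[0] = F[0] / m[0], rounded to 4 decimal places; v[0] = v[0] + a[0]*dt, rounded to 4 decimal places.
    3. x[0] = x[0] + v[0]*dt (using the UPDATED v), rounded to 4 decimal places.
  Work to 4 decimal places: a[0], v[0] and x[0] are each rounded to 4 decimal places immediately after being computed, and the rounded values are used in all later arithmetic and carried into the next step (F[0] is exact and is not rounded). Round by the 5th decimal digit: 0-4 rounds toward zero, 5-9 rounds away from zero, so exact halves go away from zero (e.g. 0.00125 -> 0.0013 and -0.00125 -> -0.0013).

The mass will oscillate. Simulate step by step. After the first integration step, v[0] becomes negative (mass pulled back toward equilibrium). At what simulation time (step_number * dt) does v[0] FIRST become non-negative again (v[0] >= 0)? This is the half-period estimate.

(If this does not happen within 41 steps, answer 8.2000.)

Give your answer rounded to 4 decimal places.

Step 0: x=[6.9000] v=[0.0000]
Step 1: x=[6.7619] v=[-0.6905]
Step 2: x=[6.4923] v=[-1.3481]
Step 3: x=[6.1040] v=[-1.9415]
Step 4: x=[5.6155] v=[-2.4425]
Step 5: x=[5.0501] v=[-2.8271]
Step 6: x=[4.4347] v=[-3.0771]
Step 7: x=[3.7986] v=[-3.1806]
Step 8: x=[3.1721] v=[-3.1326]
Step 9: x=[2.5850] v=[-2.9355]
Step 10: x=[2.0653] v=[-2.5986]
Step 11: x=[1.6377] v=[-2.1380]
Step 12: x=[1.3226] v=[-1.5755]
Step 13: x=[1.1350] v=[-0.9380]
Step 14: x=[1.0838] v=[-0.2559]
Step 15: x=[1.1715] v=[0.4384]
First v>=0 after going negative at step 15, time=3.0000

Answer: 3.0000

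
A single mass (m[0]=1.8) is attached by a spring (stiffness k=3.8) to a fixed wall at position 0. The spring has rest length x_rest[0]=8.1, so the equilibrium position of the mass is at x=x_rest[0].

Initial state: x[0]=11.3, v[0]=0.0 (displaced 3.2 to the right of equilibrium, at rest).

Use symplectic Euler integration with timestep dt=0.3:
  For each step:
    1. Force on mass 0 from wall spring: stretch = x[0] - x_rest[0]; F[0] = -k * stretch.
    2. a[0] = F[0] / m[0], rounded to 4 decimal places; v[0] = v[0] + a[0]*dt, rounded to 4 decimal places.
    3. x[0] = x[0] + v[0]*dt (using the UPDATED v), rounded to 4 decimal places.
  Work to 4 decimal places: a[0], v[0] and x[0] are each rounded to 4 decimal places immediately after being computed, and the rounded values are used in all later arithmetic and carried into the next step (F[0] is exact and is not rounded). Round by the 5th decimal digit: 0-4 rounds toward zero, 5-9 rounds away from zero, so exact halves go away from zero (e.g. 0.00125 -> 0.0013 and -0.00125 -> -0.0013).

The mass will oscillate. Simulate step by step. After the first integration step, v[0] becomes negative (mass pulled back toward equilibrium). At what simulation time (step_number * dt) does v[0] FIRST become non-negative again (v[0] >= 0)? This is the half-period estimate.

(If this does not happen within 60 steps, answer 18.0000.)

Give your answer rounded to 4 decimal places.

Step 0: x=[11.3000] v=[0.0000]
Step 1: x=[10.6920] v=[-2.0267]
Step 2: x=[9.5915] v=[-3.6683]
Step 3: x=[8.2076] v=[-4.6129]
Step 4: x=[6.8033] v=[-4.6811]
Step 5: x=[5.6453] v=[-3.8599]
Step 6: x=[4.9537] v=[-2.3053]
Step 7: x=[4.8599] v=[-0.3126]
Step 8: x=[5.3818] v=[1.7395]
First v>=0 after going negative at step 8, time=2.4000

Answer: 2.4000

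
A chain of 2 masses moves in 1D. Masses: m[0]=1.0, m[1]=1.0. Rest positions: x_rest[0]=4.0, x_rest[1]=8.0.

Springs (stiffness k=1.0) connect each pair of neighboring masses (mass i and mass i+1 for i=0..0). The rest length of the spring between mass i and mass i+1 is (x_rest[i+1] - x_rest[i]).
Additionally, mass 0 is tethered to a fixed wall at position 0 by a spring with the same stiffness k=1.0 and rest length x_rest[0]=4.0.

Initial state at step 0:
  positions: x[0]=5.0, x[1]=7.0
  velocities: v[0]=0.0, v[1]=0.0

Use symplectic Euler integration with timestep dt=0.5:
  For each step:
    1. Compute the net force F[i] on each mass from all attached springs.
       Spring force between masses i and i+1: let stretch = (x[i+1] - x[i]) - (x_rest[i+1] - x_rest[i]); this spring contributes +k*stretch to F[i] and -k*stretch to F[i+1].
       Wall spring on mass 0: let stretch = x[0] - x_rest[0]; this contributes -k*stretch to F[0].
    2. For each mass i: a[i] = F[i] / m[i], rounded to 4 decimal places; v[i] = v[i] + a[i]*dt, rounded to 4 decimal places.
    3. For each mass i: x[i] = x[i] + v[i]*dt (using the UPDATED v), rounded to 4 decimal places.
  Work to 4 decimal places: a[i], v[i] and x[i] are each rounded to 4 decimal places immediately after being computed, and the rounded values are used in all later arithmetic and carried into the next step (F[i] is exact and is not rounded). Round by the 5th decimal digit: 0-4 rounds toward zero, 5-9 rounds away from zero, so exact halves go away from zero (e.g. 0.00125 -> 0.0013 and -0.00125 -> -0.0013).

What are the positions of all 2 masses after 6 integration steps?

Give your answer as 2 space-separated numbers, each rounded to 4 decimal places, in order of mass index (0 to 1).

Answer: 4.9008 7.6102

Derivation:
Step 0: x=[5.0000 7.0000] v=[0.0000 0.0000]
Step 1: x=[4.2500 7.5000] v=[-1.5000 1.0000]
Step 2: x=[3.2500 8.1875] v=[-2.0000 1.3750]
Step 3: x=[2.6719 8.6407] v=[-1.1563 0.9063]
Step 4: x=[2.9180 8.6017] v=[0.4922 -0.0781]
Step 5: x=[3.8556 8.1417] v=[1.8751 -0.9200]
Step 6: x=[4.9008 7.6102] v=[2.0904 -1.0631]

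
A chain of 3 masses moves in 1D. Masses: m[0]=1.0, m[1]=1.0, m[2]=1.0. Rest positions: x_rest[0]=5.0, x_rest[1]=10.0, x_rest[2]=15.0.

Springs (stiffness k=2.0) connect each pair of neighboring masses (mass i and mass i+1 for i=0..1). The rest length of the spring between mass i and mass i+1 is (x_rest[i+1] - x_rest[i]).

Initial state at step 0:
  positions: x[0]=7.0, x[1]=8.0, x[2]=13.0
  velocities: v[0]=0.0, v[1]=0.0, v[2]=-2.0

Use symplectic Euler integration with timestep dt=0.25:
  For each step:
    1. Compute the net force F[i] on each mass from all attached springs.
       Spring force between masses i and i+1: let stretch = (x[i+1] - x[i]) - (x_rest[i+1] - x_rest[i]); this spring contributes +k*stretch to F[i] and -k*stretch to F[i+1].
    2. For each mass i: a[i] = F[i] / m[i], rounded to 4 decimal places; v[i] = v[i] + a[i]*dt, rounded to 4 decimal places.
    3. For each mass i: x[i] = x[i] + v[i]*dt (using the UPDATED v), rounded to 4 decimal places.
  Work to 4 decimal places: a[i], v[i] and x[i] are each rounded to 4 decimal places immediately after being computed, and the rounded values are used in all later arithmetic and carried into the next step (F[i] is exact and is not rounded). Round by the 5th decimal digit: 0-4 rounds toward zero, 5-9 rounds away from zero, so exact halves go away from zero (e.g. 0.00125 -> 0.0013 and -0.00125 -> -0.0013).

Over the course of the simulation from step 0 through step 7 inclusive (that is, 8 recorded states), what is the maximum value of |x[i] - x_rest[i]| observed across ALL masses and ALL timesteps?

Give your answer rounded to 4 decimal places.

Answer: 3.0999

Derivation:
Step 0: x=[7.0000 8.0000 13.0000] v=[0.0000 0.0000 -2.0000]
Step 1: x=[6.5000 8.5000 12.5000] v=[-2.0000 2.0000 -2.0000]
Step 2: x=[5.6250 9.2500 12.1250] v=[-3.5000 3.0000 -1.5000]
Step 3: x=[4.5781 9.9063 12.0156] v=[-4.1875 2.6250 -0.4375]
Step 4: x=[3.5723 10.1602 12.2676] v=[-4.0234 1.0156 1.0079]
Step 5: x=[2.7649 9.8540 12.8812] v=[-3.2295 -1.2247 2.4542]
Step 6: x=[2.2187 9.0401 13.7414] v=[-2.1850 -3.2557 3.4406]
Step 7: x=[1.9001 7.9612 14.6389] v=[-1.2743 -4.3158 3.5900]
Max displacement = 3.0999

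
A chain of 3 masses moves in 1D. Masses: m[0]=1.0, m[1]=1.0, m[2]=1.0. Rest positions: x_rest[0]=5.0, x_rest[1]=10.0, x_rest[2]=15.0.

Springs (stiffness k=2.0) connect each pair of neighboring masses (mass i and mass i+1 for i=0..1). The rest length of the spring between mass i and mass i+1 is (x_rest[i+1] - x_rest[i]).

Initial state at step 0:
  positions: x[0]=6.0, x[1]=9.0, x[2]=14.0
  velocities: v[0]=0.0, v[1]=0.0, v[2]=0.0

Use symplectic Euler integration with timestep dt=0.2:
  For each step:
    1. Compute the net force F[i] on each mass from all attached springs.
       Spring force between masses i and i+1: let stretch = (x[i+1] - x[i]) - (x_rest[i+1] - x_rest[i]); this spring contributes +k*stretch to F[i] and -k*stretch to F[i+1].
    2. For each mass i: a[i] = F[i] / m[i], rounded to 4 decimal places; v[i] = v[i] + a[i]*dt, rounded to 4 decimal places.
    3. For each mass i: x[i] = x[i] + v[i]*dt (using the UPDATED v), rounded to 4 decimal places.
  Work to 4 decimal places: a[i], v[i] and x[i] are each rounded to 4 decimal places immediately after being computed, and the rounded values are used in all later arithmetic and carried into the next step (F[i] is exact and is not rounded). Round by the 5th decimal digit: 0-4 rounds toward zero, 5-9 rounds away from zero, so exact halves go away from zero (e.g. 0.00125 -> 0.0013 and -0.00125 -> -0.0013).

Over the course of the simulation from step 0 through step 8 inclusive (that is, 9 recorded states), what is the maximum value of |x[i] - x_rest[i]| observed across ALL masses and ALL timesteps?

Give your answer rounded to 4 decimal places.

Answer: 1.2530

Derivation:
Step 0: x=[6.0000 9.0000 14.0000] v=[0.0000 0.0000 0.0000]
Step 1: x=[5.8400 9.1600 14.0000] v=[-0.8000 0.8000 0.0000]
Step 2: x=[5.5456 9.4416 14.0128] v=[-1.4720 1.4080 0.0640]
Step 3: x=[5.1629 9.7772 14.0599] v=[-1.9136 1.6781 0.2355]
Step 4: x=[4.7493 10.0863 14.1644] v=[-2.0679 1.5455 0.5224]
Step 5: x=[4.3627 10.2947 14.3426] v=[-1.9331 1.0419 0.8912]
Step 6: x=[4.0506 10.3524 14.5970] v=[-1.5603 0.2883 1.2720]
Step 7: x=[3.8427 10.2455 14.9118] v=[-1.0396 -0.5346 1.5742]
Step 8: x=[3.7470 9.9997 15.2533] v=[-0.4785 -1.2292 1.7077]
Max displacement = 1.2530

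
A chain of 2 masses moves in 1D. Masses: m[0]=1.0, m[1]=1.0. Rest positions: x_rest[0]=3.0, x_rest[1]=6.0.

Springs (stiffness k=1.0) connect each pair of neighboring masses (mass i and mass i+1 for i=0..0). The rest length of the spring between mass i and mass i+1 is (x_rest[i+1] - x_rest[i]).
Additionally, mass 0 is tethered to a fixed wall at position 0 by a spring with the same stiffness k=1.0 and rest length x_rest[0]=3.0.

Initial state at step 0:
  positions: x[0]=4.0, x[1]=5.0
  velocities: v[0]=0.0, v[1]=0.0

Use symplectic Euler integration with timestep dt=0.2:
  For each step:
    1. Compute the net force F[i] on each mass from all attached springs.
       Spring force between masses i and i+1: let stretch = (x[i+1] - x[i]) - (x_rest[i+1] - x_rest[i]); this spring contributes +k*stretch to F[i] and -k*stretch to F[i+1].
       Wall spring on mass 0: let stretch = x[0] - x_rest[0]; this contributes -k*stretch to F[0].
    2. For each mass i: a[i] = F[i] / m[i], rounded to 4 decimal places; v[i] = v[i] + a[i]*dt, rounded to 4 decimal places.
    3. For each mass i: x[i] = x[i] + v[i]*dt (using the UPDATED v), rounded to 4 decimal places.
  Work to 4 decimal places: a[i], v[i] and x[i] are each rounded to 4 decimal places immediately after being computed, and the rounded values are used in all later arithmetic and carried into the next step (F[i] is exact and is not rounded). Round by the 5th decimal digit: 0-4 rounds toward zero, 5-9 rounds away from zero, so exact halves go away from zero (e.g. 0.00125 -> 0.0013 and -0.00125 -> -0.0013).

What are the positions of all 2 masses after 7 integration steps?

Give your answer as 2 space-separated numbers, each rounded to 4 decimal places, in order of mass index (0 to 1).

Answer: 1.9928 6.3930

Derivation:
Step 0: x=[4.0000 5.0000] v=[0.0000 0.0000]
Step 1: x=[3.8800 5.0800] v=[-0.6000 0.4000]
Step 2: x=[3.6528 5.2320] v=[-1.1360 0.7600]
Step 3: x=[3.3427 5.4408] v=[-1.5507 1.0442]
Step 4: x=[2.9828 5.6857] v=[-1.7996 1.2246]
Step 5: x=[2.6117 5.9425] v=[-1.8556 1.2840]
Step 6: x=[2.2693 6.1861] v=[-1.7118 1.2178]
Step 7: x=[1.9928 6.3930] v=[-1.3823 1.0344]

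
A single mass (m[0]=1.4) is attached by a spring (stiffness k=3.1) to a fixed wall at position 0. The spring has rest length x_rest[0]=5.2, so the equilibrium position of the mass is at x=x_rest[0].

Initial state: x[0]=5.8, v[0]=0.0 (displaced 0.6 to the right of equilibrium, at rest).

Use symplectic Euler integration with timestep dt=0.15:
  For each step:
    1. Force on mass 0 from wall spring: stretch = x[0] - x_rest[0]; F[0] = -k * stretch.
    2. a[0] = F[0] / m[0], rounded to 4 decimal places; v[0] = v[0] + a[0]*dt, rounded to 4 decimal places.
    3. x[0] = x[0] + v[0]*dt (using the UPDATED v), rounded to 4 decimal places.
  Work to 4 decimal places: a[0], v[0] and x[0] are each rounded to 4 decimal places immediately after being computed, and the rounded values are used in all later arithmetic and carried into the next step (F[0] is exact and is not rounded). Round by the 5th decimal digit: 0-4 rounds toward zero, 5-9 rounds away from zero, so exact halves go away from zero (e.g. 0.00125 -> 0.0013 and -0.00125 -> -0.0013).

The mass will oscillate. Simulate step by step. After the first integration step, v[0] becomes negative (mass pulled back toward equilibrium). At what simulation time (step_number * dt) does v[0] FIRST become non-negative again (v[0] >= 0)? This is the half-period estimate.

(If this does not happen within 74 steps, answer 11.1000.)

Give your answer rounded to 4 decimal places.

Step 0: x=[5.8000] v=[0.0000]
Step 1: x=[5.7701] v=[-0.1993]
Step 2: x=[5.7118] v=[-0.3887]
Step 3: x=[5.6280] v=[-0.5587]
Step 4: x=[5.5229] v=[-0.7009]
Step 5: x=[5.4017] v=[-0.8082]
Step 6: x=[5.2704] v=[-0.8752]
Step 7: x=[5.1356] v=[-0.8986]
Step 8: x=[5.0040] v=[-0.8772]
Step 9: x=[4.8822] v=[-0.8121]
Step 10: x=[4.7762] v=[-0.7065]
Step 11: x=[4.6913] v=[-0.5657]
Step 12: x=[4.6318] v=[-0.3967]
Step 13: x=[4.6006] v=[-0.2080]
Step 14: x=[4.5993] v=[-0.0089]
Step 15: x=[4.6279] v=[0.1906]
First v>=0 after going negative at step 15, time=2.2500

Answer: 2.2500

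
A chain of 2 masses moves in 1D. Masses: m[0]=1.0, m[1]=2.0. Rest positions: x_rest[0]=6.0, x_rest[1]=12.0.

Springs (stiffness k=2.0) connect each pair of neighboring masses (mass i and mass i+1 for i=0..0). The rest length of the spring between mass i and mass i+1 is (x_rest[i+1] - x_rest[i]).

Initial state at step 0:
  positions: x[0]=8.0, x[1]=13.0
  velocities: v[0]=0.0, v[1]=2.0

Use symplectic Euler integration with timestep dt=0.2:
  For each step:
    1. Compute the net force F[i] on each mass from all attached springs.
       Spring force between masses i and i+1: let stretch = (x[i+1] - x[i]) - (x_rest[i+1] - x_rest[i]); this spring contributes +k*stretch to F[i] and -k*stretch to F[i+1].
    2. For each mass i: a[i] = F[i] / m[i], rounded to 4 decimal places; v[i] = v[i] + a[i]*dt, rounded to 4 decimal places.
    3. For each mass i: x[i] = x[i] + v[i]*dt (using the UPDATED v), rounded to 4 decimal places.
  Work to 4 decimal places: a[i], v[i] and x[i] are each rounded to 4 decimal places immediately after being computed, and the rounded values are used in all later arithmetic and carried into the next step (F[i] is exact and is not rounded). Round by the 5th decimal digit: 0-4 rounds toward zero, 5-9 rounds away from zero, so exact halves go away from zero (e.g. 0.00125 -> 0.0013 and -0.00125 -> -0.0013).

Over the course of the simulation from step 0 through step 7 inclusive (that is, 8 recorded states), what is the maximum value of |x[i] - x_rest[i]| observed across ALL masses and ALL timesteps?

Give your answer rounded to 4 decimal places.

Step 0: x=[8.0000 13.0000] v=[0.0000 2.0000]
Step 1: x=[7.9200 13.4400] v=[-0.4000 2.2000]
Step 2: x=[7.8016 13.8992] v=[-0.5920 2.2960]
Step 3: x=[7.6910 14.3545] v=[-0.5530 2.2765]
Step 4: x=[7.6335 14.7833] v=[-0.2876 2.1438]
Step 5: x=[7.6680 15.1661] v=[0.1723 1.9138]
Step 6: x=[7.8223 15.4889] v=[0.7715 1.6142]
Step 7: x=[8.1099 15.7451] v=[1.4381 1.2809]
Max displacement = 3.7451

Answer: 3.7451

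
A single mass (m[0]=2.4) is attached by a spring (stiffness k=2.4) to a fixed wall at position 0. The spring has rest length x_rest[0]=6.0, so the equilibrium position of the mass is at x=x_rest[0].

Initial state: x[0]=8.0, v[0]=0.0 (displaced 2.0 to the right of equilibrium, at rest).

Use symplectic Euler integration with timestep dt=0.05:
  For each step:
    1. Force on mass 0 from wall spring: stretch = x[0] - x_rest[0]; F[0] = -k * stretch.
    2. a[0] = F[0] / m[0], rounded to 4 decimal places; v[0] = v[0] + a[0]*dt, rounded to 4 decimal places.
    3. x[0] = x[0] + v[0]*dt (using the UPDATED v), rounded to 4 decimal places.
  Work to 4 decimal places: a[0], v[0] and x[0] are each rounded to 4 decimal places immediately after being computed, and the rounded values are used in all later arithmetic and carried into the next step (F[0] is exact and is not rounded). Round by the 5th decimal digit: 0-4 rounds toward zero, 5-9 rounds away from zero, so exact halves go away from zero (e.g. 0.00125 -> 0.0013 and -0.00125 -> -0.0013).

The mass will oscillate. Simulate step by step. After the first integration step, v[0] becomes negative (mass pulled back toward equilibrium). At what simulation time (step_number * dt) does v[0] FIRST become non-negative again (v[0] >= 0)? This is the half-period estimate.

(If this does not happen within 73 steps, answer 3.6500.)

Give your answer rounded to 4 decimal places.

Step 0: x=[8.0000] v=[0.0000]
Step 1: x=[7.9950] v=[-0.1000]
Step 2: x=[7.9850] v=[-0.1998]
Step 3: x=[7.9700] v=[-0.2991]
Step 4: x=[7.9501] v=[-0.3976]
Step 5: x=[7.9253] v=[-0.4951]
Step 6: x=[7.8957] v=[-0.5914]
Step 7: x=[7.8614] v=[-0.6862]
Step 8: x=[7.8224] v=[-0.7793]
Step 9: x=[7.7789] v=[-0.8704]
Step 10: x=[7.7309] v=[-0.9593]
Step 11: x=[7.6786] v=[-1.0458]
Step 12: x=[7.6221] v=[-1.1297]
Step 13: x=[7.5616] v=[-1.2108]
Step 14: x=[7.4972] v=[-1.2889]
Step 15: x=[7.4290] v=[-1.3638]
Step 16: x=[7.3572] v=[-1.4353]
Step 17: x=[7.2820] v=[-1.5032]
Step 18: x=[7.2036] v=[-1.5673]
Step 19: x=[7.1222] v=[-1.6275]
Step 20: x=[7.0380] v=[-1.6836]
Step 21: x=[6.9512] v=[-1.7355]
Step 22: x=[6.8620] v=[-1.7831]
Step 23: x=[6.7707] v=[-1.8262]
Step 24: x=[6.6775] v=[-1.8647]
Step 25: x=[6.5826] v=[-1.8986]
Step 26: x=[6.4862] v=[-1.9277]
Step 27: x=[6.3886] v=[-1.9520]
Step 28: x=[6.2900] v=[-1.9714]
Step 29: x=[6.1907] v=[-1.9859]
Step 30: x=[6.0909] v=[-1.9954]
Step 31: x=[5.9909] v=[-1.9999]
Step 32: x=[5.8909] v=[-1.9994]
Step 33: x=[5.7912] v=[-1.9939]
Step 34: x=[5.6920] v=[-1.9835]
Step 35: x=[5.5936] v=[-1.9681]
Step 36: x=[5.4962] v=[-1.9478]
Step 37: x=[5.4001] v=[-1.9226]
Step 38: x=[5.3055] v=[-1.8926]
Step 39: x=[5.2126] v=[-1.8579]
Step 40: x=[5.1217] v=[-1.8185]
Step 41: x=[5.0330] v=[-1.7746]
Step 42: x=[4.9467] v=[-1.7263]
Step 43: x=[4.8630] v=[-1.6736]
Step 44: x=[4.7822] v=[-1.6168]
Step 45: x=[4.7044] v=[-1.5559]
Step 46: x=[4.6298] v=[-1.4911]
Step 47: x=[4.5587] v=[-1.4226]
Step 48: x=[4.4912] v=[-1.3505]
Step 49: x=[4.4274] v=[-1.2751]
Step 50: x=[4.3676] v=[-1.1965]
Step 51: x=[4.3119] v=[-1.1149]
Step 52: x=[4.2604] v=[-1.0305]
Step 53: x=[4.2132] v=[-0.9435]
Step 54: x=[4.1705] v=[-0.8542]
Step 55: x=[4.1324] v=[-0.7627]
Step 56: x=[4.0989] v=[-0.6693]
Step 57: x=[4.0702] v=[-0.5742]
Step 58: x=[4.0463] v=[-0.4777]
Step 59: x=[4.0273] v=[-0.3800]
Step 60: x=[4.0132] v=[-0.2814]
Step 61: x=[4.0041] v=[-0.1821]
Step 62: x=[4.0000] v=[-0.0823]
Step 63: x=[4.0009] v=[0.0177]
First v>=0 after going negative at step 63, time=3.1500

Answer: 3.1500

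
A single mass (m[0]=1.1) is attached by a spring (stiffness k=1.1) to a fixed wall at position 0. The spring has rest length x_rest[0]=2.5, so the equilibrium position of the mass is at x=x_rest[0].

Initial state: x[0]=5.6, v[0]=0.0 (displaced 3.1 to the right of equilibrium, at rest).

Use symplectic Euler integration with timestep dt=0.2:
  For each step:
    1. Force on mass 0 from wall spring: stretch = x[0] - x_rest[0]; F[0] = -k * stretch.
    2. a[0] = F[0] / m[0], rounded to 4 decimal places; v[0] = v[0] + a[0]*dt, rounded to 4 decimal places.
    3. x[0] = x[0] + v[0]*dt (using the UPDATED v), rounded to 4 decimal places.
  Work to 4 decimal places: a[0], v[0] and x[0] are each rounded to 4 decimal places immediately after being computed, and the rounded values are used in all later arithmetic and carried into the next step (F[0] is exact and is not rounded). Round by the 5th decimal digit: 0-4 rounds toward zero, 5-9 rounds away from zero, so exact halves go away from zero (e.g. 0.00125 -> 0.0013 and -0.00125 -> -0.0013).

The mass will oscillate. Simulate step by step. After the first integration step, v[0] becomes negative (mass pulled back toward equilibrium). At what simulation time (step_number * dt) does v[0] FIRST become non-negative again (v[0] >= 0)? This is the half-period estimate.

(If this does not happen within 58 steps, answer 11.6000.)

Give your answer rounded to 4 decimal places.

Step 0: x=[5.6000] v=[0.0000]
Step 1: x=[5.4760] v=[-0.6200]
Step 2: x=[5.2330] v=[-1.2152]
Step 3: x=[4.8806] v=[-1.7618]
Step 4: x=[4.4330] v=[-2.2379]
Step 5: x=[3.9081] v=[-2.6245]
Step 6: x=[3.3269] v=[-2.9061]
Step 7: x=[2.7126] v=[-3.0715]
Step 8: x=[2.0898] v=[-3.1140]
Step 9: x=[1.4834] v=[-3.0320]
Step 10: x=[0.9177] v=[-2.8287]
Step 11: x=[0.4153] v=[-2.5122]
Step 12: x=[-0.0038] v=[-2.0953]
Step 13: x=[-0.3227] v=[-1.5945]
Step 14: x=[-0.5287] v=[-1.0300]
Step 15: x=[-0.6136] v=[-0.4243]
Step 16: x=[-0.5739] v=[0.1984]
First v>=0 after going negative at step 16, time=3.2000

Answer: 3.2000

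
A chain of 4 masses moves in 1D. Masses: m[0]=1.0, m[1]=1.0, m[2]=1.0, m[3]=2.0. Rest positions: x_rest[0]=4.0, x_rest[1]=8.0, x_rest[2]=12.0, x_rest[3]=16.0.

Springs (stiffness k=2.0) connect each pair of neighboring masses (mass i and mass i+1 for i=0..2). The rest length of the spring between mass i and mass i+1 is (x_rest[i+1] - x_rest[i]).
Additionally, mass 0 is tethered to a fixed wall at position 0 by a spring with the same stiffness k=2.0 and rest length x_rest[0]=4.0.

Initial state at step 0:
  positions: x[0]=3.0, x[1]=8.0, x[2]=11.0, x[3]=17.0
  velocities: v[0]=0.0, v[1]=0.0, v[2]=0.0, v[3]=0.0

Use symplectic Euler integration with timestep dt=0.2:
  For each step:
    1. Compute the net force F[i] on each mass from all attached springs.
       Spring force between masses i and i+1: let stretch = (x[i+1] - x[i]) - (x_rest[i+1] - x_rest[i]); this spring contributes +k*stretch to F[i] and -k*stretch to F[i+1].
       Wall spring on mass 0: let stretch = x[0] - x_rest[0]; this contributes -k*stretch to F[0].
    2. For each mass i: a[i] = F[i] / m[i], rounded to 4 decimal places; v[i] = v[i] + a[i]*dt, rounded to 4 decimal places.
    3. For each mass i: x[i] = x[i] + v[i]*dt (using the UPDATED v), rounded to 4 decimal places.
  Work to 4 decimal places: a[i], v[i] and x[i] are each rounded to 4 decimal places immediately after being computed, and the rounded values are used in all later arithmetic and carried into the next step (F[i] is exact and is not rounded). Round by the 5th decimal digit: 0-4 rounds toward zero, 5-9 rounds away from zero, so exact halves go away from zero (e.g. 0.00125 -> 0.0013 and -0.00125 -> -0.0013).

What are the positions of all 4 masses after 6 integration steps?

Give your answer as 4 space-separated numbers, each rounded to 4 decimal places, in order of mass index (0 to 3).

Answer: 4.4463 7.4524 13.0888 16.0092

Derivation:
Step 0: x=[3.0000 8.0000 11.0000 17.0000] v=[0.0000 0.0000 0.0000 0.0000]
Step 1: x=[3.1600 7.8400 11.2400 16.9200] v=[0.8000 -0.8000 1.2000 -0.4000]
Step 2: x=[3.4416 7.5776 11.6624 16.7728] v=[1.4080 -1.3120 2.1120 -0.7360]
Step 3: x=[3.7788 7.3111 12.1668 16.5812] v=[1.6858 -1.3325 2.5222 -0.9581]
Step 4: x=[4.0962 7.1505 12.6359 16.3730] v=[1.5872 -0.8031 2.3457 -1.0410]
Step 5: x=[4.3303 7.1844 12.9652 16.1753] v=[1.1704 0.1693 1.6464 -0.9884]
Step 6: x=[4.4463 7.4524 13.0888 16.0092] v=[0.5799 1.3400 0.6181 -0.8304]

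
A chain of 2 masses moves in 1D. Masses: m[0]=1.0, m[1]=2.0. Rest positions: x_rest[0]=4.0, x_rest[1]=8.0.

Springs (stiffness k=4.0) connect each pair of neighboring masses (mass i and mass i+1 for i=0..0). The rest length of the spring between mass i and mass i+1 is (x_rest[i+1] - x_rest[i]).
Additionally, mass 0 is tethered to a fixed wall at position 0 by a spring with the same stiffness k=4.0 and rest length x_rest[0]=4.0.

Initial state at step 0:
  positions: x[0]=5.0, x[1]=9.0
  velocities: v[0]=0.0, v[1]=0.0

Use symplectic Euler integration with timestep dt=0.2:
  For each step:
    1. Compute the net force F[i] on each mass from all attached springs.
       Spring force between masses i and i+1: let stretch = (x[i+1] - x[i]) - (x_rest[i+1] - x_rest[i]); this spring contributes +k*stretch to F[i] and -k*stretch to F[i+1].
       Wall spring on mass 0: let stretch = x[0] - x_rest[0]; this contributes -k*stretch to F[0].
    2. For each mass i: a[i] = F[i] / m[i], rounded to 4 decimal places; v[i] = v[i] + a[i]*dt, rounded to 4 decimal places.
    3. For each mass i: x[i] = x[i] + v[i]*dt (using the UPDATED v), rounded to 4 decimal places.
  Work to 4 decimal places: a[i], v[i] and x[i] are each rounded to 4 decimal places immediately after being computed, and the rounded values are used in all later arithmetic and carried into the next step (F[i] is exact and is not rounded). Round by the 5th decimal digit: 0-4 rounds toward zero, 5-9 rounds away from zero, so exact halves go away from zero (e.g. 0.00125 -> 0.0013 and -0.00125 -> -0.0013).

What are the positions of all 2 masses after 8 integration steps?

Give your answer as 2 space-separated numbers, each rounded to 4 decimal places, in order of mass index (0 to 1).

Answer: 4.1771 7.9200

Derivation:
Step 0: x=[5.0000 9.0000] v=[0.0000 0.0000]
Step 1: x=[4.8400 9.0000] v=[-0.8000 0.0000]
Step 2: x=[4.5712 8.9872] v=[-1.3440 -0.0640]
Step 3: x=[4.2776 8.9411] v=[-1.4682 -0.2304]
Step 4: x=[4.0457 8.8419] v=[-1.1595 -0.4958]
Step 5: x=[3.9339 8.6790] v=[-0.5591 -0.8143]
Step 6: x=[3.9519 8.4565] v=[0.0899 -1.1123]
Step 7: x=[4.0583 8.1937] v=[0.5321 -1.3141]
Step 8: x=[4.1771 7.9200] v=[0.5938 -1.3683]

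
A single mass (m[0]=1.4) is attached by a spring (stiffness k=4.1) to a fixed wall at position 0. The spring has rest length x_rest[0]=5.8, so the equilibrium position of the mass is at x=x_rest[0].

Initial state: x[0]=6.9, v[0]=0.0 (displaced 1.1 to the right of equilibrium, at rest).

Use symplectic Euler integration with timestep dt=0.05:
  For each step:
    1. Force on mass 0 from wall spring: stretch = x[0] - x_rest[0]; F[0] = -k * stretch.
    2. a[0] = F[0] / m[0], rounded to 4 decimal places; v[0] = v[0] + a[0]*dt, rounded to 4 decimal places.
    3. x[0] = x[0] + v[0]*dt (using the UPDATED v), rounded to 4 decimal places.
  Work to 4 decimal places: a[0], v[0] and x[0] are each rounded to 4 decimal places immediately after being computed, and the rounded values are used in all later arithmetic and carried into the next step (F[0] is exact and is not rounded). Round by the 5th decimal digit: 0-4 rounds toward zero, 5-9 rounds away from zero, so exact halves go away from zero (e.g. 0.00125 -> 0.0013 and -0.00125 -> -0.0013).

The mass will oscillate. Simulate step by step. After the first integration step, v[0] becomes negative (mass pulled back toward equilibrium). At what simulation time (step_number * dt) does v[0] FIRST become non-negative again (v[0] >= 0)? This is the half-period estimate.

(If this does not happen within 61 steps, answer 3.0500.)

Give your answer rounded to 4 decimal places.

Step 0: x=[6.9000] v=[0.0000]
Step 1: x=[6.8919] v=[-0.1611]
Step 2: x=[6.8759] v=[-0.3210]
Step 3: x=[6.8520] v=[-0.4785]
Step 4: x=[6.8204] v=[-0.6325]
Step 5: x=[6.7813] v=[-0.7819]
Step 6: x=[6.7350] v=[-0.9256]
Step 7: x=[6.6819] v=[-1.0625]
Step 8: x=[6.6223] v=[-1.1916]
Step 9: x=[6.5567] v=[-1.3120]
Step 10: x=[6.4856] v=[-1.4228]
Step 11: x=[6.4094] v=[-1.5232]
Step 12: x=[6.3288] v=[-1.6124]
Step 13: x=[6.2443] v=[-1.6898]
Step 14: x=[6.1566] v=[-1.7549]
Step 15: x=[6.0662] v=[-1.8071]
Step 16: x=[5.9739] v=[-1.8461]
Step 17: x=[5.8803] v=[-1.8716]
Step 18: x=[5.7861] v=[-1.8834]
Step 19: x=[5.6920] v=[-1.8814]
Step 20: x=[5.5987] v=[-1.8656]
Step 21: x=[5.5069] v=[-1.8361]
Step 22: x=[5.4172] v=[-1.7932]
Step 23: x=[5.3303] v=[-1.7371]
Step 24: x=[5.2469] v=[-1.6683]
Step 25: x=[5.1675] v=[-1.5873]
Step 26: x=[5.0928] v=[-1.4947]
Step 27: x=[5.0232] v=[-1.3911]
Step 28: x=[4.9593] v=[-1.2774]
Step 29: x=[4.9016] v=[-1.1543]
Step 30: x=[4.8505] v=[-1.0228]
Step 31: x=[4.8063] v=[-0.8838]
Step 32: x=[4.7694] v=[-0.7383]
Step 33: x=[4.7400] v=[-0.5874]
Step 34: x=[4.7184] v=[-0.4322]
Step 35: x=[4.7047] v=[-0.2738]
Step 36: x=[4.6990] v=[-0.1134]
Step 37: x=[4.7014] v=[0.0478]
First v>=0 after going negative at step 37, time=1.8500

Answer: 1.8500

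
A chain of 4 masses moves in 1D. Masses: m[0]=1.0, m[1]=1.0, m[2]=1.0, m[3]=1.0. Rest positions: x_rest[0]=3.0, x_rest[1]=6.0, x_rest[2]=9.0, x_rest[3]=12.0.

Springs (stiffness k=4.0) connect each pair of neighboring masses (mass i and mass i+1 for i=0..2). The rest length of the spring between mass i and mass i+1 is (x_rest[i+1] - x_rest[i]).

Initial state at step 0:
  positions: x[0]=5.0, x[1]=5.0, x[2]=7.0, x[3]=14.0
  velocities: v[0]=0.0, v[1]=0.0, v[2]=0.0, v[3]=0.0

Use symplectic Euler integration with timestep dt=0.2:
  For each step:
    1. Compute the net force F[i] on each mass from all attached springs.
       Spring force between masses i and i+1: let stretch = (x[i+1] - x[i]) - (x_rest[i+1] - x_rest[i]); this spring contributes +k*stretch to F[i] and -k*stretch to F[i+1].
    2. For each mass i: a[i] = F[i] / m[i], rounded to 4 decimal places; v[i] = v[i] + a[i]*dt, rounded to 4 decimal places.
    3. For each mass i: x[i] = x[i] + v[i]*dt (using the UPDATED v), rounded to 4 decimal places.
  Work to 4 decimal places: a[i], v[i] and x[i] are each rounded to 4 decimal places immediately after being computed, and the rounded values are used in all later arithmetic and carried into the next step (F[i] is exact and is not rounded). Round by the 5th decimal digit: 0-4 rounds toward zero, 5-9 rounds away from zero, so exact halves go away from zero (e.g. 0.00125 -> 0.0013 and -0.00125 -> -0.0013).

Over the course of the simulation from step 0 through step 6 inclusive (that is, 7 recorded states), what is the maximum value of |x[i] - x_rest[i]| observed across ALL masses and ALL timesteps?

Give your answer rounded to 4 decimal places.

Answer: 2.3227

Derivation:
Step 0: x=[5.0000 5.0000 7.0000 14.0000] v=[0.0000 0.0000 0.0000 0.0000]
Step 1: x=[4.5200 5.3200 7.8000 13.3600] v=[-2.4000 1.6000 4.0000 -3.2000]
Step 2: x=[3.6880 5.9088 9.0928 12.3104] v=[-4.1600 2.9440 6.4640 -5.2480]
Step 3: x=[2.7313 6.6517 10.3910 11.2260] v=[-4.7834 3.7146 6.4909 -5.4221]
Step 4: x=[1.9219 7.3656 11.2245 10.4880] v=[-4.0471 3.5697 4.1675 -3.6901]
Step 5: x=[1.5035 7.8260 11.3227 10.3478] v=[-2.0921 2.3019 0.4912 -0.7009]
Step 6: x=[1.6167 7.8343 10.7055 10.8436] v=[0.5659 0.0413 -3.0861 2.4790]
Max displacement = 2.3227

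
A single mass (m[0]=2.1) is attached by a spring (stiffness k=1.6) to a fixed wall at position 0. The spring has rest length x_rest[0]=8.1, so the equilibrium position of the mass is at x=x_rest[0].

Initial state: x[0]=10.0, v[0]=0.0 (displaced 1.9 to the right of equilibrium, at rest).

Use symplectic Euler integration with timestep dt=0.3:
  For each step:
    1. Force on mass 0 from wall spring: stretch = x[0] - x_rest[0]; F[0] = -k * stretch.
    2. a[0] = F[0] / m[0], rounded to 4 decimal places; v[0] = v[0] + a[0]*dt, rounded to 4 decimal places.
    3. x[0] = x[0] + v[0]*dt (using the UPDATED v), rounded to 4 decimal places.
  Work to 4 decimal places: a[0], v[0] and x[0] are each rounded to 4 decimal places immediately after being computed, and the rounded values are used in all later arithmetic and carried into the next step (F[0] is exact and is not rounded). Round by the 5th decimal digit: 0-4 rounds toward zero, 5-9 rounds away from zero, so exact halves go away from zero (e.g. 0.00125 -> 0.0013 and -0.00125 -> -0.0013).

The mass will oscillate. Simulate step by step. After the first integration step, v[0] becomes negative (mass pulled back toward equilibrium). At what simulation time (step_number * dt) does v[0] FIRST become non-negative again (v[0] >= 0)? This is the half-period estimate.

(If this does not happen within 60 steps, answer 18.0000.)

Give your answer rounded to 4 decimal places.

Answer: 3.6000

Derivation:
Step 0: x=[10.0000] v=[0.0000]
Step 1: x=[9.8697] v=[-0.4343]
Step 2: x=[9.6181] v=[-0.8388]
Step 3: x=[9.2624] v=[-1.1858]
Step 4: x=[8.8270] v=[-1.4515]
Step 5: x=[8.3417] v=[-1.6177]
Step 6: x=[7.8398] v=[-1.6730]
Step 7: x=[7.3558] v=[-1.6135]
Step 8: x=[6.9228] v=[-1.4434]
Step 9: x=[6.5705] v=[-1.1743]
Step 10: x=[6.3231] v=[-0.8247]
Step 11: x=[6.1975] v=[-0.4186]
Step 12: x=[6.2024] v=[0.0163]
First v>=0 after going negative at step 12, time=3.6000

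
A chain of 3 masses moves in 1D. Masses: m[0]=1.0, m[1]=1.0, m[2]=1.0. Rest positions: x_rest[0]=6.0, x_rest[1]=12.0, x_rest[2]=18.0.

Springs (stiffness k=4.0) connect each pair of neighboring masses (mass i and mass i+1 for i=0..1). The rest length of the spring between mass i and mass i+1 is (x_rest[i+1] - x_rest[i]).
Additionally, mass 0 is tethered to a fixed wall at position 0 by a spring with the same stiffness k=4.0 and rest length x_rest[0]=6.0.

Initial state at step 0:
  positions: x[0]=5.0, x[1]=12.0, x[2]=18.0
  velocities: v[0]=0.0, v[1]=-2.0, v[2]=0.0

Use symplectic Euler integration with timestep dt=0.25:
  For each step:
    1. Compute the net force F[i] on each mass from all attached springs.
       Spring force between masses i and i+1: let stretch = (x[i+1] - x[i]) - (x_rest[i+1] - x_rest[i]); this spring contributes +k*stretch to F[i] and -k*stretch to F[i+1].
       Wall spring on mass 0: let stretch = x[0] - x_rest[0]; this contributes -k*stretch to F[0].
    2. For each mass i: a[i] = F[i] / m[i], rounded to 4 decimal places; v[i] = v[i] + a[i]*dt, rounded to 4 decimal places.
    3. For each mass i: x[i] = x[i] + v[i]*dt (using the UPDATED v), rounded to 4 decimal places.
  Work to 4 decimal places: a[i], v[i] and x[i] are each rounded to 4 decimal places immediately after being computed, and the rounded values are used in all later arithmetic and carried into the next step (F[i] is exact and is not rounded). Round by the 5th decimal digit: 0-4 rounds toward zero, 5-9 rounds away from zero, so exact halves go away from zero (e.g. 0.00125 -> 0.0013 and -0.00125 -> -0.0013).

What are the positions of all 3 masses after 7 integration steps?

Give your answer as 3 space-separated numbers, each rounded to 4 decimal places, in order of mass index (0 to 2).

Step 0: x=[5.0000 12.0000 18.0000] v=[0.0000 -2.0000 0.0000]
Step 1: x=[5.5000 11.2500 18.0000] v=[2.0000 -3.0000 0.0000]
Step 2: x=[6.0625 10.7500 17.8125] v=[2.2500 -2.0000 -0.7500]
Step 3: x=[6.2813 10.8438 17.3594] v=[0.8750 0.3750 -1.8125]
Step 4: x=[6.0704 11.4258 16.7774] v=[-0.8438 2.3281 -2.3281]
Step 5: x=[5.6807 12.0069 16.3575] v=[-1.5588 2.3243 -1.6797]
Step 6: x=[5.4524 12.0941 16.3499] v=[-0.9133 0.3487 -0.0303]
Step 7: x=[5.5214 11.5848 16.7784] v=[0.2760 -2.0372 1.7139]

Answer: 5.5214 11.5848 16.7784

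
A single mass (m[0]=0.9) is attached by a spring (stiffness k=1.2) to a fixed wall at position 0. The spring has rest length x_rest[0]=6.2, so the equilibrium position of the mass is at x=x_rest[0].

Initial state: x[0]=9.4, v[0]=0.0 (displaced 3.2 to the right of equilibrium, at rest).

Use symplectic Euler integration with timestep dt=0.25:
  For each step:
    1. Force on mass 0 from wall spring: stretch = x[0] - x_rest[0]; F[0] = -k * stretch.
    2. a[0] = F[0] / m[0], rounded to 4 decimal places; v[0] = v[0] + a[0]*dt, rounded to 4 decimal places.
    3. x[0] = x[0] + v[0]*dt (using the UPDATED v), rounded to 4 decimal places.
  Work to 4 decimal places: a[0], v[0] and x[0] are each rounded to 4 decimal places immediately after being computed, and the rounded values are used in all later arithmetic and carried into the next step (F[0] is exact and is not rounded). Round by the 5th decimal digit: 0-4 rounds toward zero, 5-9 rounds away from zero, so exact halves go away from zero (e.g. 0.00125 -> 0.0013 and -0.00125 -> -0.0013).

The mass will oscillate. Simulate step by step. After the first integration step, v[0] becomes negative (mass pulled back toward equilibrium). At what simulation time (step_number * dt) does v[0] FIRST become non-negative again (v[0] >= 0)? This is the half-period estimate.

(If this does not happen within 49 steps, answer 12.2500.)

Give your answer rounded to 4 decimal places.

Answer: 2.7500

Derivation:
Step 0: x=[9.4000] v=[0.0000]
Step 1: x=[9.1333] v=[-1.0667]
Step 2: x=[8.6222] v=[-2.0445]
Step 3: x=[7.9092] v=[-2.8519]
Step 4: x=[7.0538] v=[-3.4216]
Step 5: x=[6.1273] v=[-3.7062]
Step 6: x=[5.2068] v=[-3.6820]
Step 7: x=[4.3691] v=[-3.3509]
Step 8: x=[3.6840] v=[-2.7406]
Step 9: x=[3.2085] v=[-1.9019]
Step 10: x=[2.9823] v=[-0.9047]
Step 11: x=[3.0243] v=[0.1679]
First v>=0 after going negative at step 11, time=2.7500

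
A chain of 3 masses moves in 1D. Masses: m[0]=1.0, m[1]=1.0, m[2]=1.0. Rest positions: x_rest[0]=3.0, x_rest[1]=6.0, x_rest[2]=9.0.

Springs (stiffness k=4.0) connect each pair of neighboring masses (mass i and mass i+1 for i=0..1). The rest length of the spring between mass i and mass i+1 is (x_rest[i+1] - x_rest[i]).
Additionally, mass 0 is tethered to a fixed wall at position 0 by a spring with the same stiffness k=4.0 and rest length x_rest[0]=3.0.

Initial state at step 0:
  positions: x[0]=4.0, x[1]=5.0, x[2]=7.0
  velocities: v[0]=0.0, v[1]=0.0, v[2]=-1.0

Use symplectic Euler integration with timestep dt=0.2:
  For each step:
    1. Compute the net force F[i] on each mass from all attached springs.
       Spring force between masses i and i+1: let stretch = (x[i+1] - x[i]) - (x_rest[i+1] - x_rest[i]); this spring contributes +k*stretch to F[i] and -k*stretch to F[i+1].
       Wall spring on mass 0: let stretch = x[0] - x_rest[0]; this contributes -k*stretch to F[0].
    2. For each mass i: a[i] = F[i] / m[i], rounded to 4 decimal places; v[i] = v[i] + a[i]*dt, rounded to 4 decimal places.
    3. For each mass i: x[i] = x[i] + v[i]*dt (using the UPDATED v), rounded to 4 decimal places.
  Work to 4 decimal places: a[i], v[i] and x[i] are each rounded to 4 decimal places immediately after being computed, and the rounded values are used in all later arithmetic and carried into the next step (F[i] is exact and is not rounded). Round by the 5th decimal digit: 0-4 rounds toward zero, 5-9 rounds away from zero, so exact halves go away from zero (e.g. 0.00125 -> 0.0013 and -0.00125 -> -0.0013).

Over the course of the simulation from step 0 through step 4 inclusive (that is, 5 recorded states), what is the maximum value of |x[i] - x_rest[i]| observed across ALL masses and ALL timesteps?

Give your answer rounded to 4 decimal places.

Step 0: x=[4.0000 5.0000 7.0000] v=[0.0000 0.0000 -1.0000]
Step 1: x=[3.5200 5.1600 6.9600] v=[-2.4000 0.8000 -0.2000]
Step 2: x=[2.7392 5.3456 7.1120] v=[-3.9040 0.9280 0.7600]
Step 3: x=[1.9372 5.3968 7.4614] v=[-4.0102 0.2560 1.7469]
Step 4: x=[1.3787 5.2248 7.9604] v=[-2.7923 -0.8600 2.4952]
Max displacement = 2.0400

Answer: 2.0400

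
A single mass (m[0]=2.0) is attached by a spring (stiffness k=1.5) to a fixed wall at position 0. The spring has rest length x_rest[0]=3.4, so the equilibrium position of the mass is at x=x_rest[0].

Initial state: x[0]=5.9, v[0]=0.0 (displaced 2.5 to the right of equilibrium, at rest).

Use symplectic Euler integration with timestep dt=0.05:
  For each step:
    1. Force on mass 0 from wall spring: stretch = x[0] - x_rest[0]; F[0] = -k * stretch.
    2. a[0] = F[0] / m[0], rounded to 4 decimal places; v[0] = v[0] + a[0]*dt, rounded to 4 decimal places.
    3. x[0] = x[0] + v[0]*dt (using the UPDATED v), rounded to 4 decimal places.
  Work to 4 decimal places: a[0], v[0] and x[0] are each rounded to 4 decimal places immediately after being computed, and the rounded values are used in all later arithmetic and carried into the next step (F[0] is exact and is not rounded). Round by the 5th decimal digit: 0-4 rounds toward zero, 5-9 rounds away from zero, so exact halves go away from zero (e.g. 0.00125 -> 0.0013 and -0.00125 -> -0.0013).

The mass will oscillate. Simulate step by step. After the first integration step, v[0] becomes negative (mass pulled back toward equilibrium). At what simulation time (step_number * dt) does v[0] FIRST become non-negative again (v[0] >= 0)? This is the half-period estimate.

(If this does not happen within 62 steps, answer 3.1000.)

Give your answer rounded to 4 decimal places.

Step 0: x=[5.9000] v=[0.0000]
Step 1: x=[5.8953] v=[-0.0938]
Step 2: x=[5.8859] v=[-0.1874]
Step 3: x=[5.8719] v=[-0.2806]
Step 4: x=[5.8532] v=[-0.3733]
Step 5: x=[5.8299] v=[-0.4653]
Step 6: x=[5.8021] v=[-0.5564]
Step 7: x=[5.7698] v=[-0.6465]
Step 8: x=[5.7330] v=[-0.7354]
Step 9: x=[5.6919] v=[-0.8229]
Step 10: x=[5.6465] v=[-0.9088]
Step 11: x=[5.5969] v=[-0.9930]
Step 12: x=[5.5431] v=[-1.0754]
Step 13: x=[5.4853] v=[-1.1558]
Step 14: x=[5.4236] v=[-1.2340]
Step 15: x=[5.3581] v=[-1.3099]
Step 16: x=[5.2889] v=[-1.3833]
Step 17: x=[5.2162] v=[-1.4541]
Step 18: x=[5.1401] v=[-1.5222]
Step 19: x=[5.0607] v=[-1.5875]
Step 20: x=[4.9782] v=[-1.6498]
Step 21: x=[4.8928] v=[-1.7090]
Step 22: x=[4.8046] v=[-1.7650]
Step 23: x=[4.7137] v=[-1.8177]
Step 24: x=[4.6204] v=[-1.8670]
Step 25: x=[4.5248] v=[-1.9128]
Step 26: x=[4.4271] v=[-1.9550]
Step 27: x=[4.3274] v=[-1.9935]
Step 28: x=[4.2260] v=[-2.0283]
Step 29: x=[4.1230] v=[-2.0593]
Step 30: x=[4.0187] v=[-2.0864]
Step 31: x=[3.9132] v=[-2.1096]
Step 32: x=[3.8068] v=[-2.1288]
Step 33: x=[3.6996] v=[-2.1441]
Step 34: x=[3.5918] v=[-2.1553]
Step 35: x=[3.4837] v=[-2.1625]
Step 36: x=[3.3754] v=[-2.1656]
Step 37: x=[3.2672] v=[-2.1647]
Step 38: x=[3.1592] v=[-2.1597]
Step 39: x=[3.0517] v=[-2.1507]
Step 40: x=[2.9448] v=[-2.1376]
Step 41: x=[2.8388] v=[-2.1205]
Step 42: x=[2.7338] v=[-2.0995]
Step 43: x=[2.6301] v=[-2.0745]
Step 44: x=[2.5278] v=[-2.0456]
Step 45: x=[2.4272] v=[-2.0129]
Step 46: x=[2.3284] v=[-1.9764]
Step 47: x=[2.2316] v=[-1.9362]
Step 48: x=[2.1370] v=[-1.8924]
Step 49: x=[2.0448] v=[-1.8450]
Step 50: x=[1.9551] v=[-1.7942]
Step 51: x=[1.8681] v=[-1.7400]
Step 52: x=[1.7840] v=[-1.6826]
Step 53: x=[1.7029] v=[-1.6220]
Step 54: x=[1.6250] v=[-1.5584]
Step 55: x=[1.5504] v=[-1.4918]
Step 56: x=[1.4793] v=[-1.4224]
Step 57: x=[1.4118] v=[-1.3504]
Step 58: x=[1.3480] v=[-1.2758]
Step 59: x=[1.2881] v=[-1.1989]
Step 60: x=[1.2321] v=[-1.1197]
Step 61: x=[1.1802] v=[-1.0384]
Step 62: x=[1.1324] v=[-0.9552]
v[0] did not become non-negative within 62 steps; using fallback time=3.1000

Answer: 3.1000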